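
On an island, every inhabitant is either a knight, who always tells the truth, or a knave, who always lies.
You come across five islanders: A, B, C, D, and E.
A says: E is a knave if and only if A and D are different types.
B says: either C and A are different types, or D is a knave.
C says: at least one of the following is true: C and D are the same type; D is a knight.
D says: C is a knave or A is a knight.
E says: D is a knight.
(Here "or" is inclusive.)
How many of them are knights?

The unique consistent assignment is A=knight, B=knave, C=knight, D=knight, E=knight.
That has 4 knights.

4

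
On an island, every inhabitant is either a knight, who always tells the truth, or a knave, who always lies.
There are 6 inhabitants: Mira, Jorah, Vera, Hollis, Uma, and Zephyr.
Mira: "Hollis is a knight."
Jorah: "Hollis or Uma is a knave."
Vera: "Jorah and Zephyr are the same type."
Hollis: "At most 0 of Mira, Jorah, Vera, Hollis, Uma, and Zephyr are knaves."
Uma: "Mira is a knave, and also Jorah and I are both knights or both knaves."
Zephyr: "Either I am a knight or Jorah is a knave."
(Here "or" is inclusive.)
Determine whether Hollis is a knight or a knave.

Hollis is a knave.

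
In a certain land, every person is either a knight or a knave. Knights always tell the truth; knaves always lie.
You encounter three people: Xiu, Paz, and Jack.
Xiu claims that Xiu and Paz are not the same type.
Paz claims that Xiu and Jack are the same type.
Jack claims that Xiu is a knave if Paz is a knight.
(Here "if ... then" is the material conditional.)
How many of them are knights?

1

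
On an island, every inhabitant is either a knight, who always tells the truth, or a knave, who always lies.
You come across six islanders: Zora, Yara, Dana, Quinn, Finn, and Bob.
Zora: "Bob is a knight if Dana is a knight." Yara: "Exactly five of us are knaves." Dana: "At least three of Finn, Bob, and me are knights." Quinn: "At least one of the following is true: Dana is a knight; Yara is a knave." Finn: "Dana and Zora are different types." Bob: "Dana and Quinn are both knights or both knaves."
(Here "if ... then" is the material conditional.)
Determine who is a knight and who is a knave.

Zora is a knight, Yara is a knave, Dana is a knave, Quinn is a knight, Finn is a knight, and Bob is a knave.

Since Zora is a knight, "Bob is a knight if Dana is a knight" needs to be True, which holds.
Yara is a knave, and the claim "exactly five of us are knaves" is indeed False.
As a knave, Dana's statement "at least three of Finn, Bob, and me are knights" should be False; it is.
Quinn is a knight; "at least one of the following is true: Dana is a knight; Yara is a knave" is True, as required.
Finn is a knight, so "Dana and Zora are different types" must be True — and it is.
Bob is a knave, and the claim "Dana and Quinn are both knights or both knaves" is indeed False.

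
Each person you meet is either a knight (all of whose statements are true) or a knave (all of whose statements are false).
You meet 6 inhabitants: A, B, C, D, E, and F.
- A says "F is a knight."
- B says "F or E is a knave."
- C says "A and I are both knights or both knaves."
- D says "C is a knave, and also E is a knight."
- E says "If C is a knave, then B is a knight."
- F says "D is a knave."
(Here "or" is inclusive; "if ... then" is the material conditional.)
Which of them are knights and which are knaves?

Knights: A, C, E, and F. Knaves: B and D.

Since A is a knight, "F is a knight" needs to be True, which holds.
B (knave): "F or E is a knave" — false. ✓
Since C is a knight, "A and I are both knights or both knaves" needs to be True, which holds.
D is a knave, so "C is a knave, and also E is a knight" must be false — and it is.
As a knight, E's statement "if C is a knave, then B is a knight" should be True; it is.
As a knight, F's statement "D is a knave" should be True; it is.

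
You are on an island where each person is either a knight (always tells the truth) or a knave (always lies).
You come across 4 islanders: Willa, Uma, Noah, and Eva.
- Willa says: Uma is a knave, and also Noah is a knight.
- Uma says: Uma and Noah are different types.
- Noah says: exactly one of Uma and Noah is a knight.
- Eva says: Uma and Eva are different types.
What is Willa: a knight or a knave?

Willa is a knave.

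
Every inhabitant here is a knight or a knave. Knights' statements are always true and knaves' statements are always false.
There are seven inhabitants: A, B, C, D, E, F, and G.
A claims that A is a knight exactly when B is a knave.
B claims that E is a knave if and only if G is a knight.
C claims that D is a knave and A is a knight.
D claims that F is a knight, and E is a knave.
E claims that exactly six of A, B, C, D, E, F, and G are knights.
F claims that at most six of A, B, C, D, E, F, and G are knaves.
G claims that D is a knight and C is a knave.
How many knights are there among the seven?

0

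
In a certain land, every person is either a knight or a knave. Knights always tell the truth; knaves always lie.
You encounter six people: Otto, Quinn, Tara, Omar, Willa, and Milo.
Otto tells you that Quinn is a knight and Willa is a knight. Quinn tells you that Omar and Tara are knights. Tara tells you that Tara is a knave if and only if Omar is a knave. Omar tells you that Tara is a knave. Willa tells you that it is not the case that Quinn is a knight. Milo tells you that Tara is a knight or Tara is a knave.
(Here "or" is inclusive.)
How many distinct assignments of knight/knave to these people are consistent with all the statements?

1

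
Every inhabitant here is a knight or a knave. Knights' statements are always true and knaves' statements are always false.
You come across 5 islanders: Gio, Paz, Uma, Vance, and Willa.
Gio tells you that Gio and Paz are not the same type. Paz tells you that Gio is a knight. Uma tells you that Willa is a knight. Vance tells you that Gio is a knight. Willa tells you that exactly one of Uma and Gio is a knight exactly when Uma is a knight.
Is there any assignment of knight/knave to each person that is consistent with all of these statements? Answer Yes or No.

Yes

One consistent assignment: Gio=knave, Paz=knave, Uma=knight, Vance=knave, Willa=knight.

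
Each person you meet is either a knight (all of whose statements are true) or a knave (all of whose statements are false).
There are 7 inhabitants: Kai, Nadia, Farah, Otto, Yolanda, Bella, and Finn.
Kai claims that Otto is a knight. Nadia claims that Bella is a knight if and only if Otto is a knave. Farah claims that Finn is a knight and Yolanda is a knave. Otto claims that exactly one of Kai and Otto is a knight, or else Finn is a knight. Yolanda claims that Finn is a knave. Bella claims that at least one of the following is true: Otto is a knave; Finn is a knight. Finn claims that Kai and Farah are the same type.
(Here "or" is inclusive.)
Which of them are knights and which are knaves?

Kai is a knight, Nadia is a knave, Farah is a knight, Otto is a knight, Yolanda is a knave, Bella is a knight, and Finn is a knight.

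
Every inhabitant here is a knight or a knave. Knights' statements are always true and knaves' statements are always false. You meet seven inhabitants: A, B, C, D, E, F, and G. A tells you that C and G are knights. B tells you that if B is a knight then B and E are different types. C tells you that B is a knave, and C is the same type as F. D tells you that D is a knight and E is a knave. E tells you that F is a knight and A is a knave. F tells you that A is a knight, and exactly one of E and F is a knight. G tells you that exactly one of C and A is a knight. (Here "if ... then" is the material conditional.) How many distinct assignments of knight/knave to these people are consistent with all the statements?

Consistent assignments:
  A=knave, B=knight, C=knave, D=knight, E=knave, F=knave, G=knave
  A=knave, B=knight, C=knave, D=knave, E=knave, F=knave, G=knave

2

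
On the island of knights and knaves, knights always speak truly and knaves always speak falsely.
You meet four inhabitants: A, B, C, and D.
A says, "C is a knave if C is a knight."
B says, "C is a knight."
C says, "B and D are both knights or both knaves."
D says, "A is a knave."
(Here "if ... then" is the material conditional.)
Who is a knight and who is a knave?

As a knave, A's statement "C is a knave if C is a knight" should be false; it is.
B (knight): "C is a knight" — true. ✓
C is a knight, so "B and D are both knights or both knaves" must be true — and it is.
As a knight, D's statement "A is a knave" should be true; it is.

A is a knave, B is a knight, C is a knight, and D is a knight.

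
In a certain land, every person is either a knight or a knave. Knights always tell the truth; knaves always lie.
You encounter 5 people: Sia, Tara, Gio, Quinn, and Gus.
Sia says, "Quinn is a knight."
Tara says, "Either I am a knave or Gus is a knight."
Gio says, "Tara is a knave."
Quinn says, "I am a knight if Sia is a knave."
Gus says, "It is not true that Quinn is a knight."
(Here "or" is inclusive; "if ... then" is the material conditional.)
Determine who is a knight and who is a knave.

Knights: Tara and Gus. Knaves: Sia, Gio, and Quinn.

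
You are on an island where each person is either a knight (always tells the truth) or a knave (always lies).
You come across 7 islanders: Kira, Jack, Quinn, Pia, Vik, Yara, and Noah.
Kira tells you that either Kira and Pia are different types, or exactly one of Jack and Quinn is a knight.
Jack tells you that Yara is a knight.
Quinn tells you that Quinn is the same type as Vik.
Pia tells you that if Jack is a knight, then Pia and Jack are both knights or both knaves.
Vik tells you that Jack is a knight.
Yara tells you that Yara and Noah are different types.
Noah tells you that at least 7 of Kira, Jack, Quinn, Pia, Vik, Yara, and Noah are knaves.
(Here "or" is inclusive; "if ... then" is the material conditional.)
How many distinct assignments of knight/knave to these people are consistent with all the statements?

4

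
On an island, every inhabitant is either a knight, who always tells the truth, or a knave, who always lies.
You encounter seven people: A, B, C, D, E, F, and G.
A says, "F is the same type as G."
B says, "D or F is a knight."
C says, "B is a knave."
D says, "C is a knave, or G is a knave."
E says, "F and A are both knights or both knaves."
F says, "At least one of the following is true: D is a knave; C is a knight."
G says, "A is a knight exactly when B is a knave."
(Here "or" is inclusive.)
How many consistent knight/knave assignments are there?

2

Consistent assignments:
  A=knight, B=knight, C=knave, D=knight, E=knave, F=knave, G=knave
  A=knave, B=knight, C=knave, D=knight, E=knight, F=knave, G=knight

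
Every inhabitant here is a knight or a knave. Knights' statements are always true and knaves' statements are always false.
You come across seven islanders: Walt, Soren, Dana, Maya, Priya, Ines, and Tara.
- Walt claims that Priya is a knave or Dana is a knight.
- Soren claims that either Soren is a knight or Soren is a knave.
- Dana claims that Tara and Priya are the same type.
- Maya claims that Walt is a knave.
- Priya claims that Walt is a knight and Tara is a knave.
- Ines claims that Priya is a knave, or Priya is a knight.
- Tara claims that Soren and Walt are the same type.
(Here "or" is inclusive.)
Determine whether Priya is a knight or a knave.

Consistent assignments: {Walt=knight, Soren=knight, Dana=knave, Maya=knave, Priya=knave, Ines=knight, Tara=knight}
In every consistent assignment, Priya is a knave.

Priya is a knave.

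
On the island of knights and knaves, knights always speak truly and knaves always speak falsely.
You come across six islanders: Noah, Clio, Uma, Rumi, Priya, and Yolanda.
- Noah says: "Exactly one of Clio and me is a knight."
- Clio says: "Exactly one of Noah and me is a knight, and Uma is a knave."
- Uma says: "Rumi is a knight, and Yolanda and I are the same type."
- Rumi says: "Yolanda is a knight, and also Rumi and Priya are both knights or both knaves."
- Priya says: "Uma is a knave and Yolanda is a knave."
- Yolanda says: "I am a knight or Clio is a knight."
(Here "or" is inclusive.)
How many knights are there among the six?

1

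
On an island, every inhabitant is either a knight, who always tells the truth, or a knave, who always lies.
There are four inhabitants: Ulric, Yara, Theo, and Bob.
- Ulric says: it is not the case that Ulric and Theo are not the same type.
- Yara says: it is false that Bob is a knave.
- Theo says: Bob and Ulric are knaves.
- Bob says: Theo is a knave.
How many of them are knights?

1

The unique consistent assignment is Ulric=knave, Yara=knave, Theo=knight, Bob=knave.
That has 1 knight.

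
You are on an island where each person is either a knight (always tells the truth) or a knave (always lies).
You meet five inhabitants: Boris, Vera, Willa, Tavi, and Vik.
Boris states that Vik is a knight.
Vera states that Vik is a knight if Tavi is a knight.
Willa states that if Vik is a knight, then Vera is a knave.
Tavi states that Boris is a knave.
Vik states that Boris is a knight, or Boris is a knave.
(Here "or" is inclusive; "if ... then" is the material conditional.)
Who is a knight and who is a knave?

Knights: Boris, Vera, and Vik. Knaves: Willa and Tavi.

Since Boris is a knight, "Vik is a knight" needs to be true, which holds.
Vera (knight): "Vik is a knight if Tavi is a knight" — true. ✓
Willa (knave): "if Vik is a knight, then Vera is a knave" — false. ✓
Tavi (knave): "Boris is a knave" — false. ✓
Vik is a knight, and the claim "Boris is a knight, or Boris is a knave" is indeed true.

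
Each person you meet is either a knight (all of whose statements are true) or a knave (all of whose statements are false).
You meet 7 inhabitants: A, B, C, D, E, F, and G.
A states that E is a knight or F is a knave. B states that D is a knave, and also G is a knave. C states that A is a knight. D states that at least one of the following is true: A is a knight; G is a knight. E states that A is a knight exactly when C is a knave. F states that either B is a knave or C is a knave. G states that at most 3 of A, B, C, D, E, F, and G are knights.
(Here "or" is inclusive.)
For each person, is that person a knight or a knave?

A is a knave, B is a knave, C is a knave, D is a knight, E is a knave, F is a knight, and G is a knight.

A is a knave; "E is a knight or F is a knave" is false, as required.
Since B is a knave, "D is a knave, and also G is a knave" needs to be false, which holds.
Since C is a knave, "A is a knight" needs to be false, which holds.
As a knight, D's statement "at least one of the following is true: A is a knight; G is a knight" should be true; it is.
E (knave): "A is a knight exactly when C is a knave" — false. ✓
F is a knight, and the claim "either B is a knave or C is a knave" is indeed true.
G (knight): "at most 3 of A, B, C, D, E, F, and G are knights" — true. ✓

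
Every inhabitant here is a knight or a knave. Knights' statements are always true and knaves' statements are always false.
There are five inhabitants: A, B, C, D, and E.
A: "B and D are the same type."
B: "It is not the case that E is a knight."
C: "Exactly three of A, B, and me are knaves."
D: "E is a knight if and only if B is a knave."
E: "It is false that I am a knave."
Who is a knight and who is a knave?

A is a knight, B is a knight, C is a knave, D is a knight, and E is a knave.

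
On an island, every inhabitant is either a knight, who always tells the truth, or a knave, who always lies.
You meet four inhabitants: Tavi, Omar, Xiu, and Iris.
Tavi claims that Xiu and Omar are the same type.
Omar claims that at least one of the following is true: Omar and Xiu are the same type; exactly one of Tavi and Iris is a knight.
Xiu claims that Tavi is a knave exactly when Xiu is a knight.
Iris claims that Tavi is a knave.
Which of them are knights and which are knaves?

Tavi is a knave, Omar is a knight, Xiu is a knave, and Iris is a knight.

Suppose Tavi is a knight. Then Tavi's statement "Xiu and Omar are the same type" would have to be true. Checking the 8 ways to assign the others, none is consistent with every speaker.
(For instance, with Omar=knight, Xiu=knave, Iris=knight, Tavi's claim "Xiu and Omar are the same type" comes out false where it would need to be true.)
So Tavi must be a knave, making "Xiu and Omar are the same type" false. Taking Tavi=knave, Omar=knight, Xiu=knave, Iris=knight, each remaining statement checks out:
  Omar (knight): "at least one of the following is true: Omar and Xiu are the same type; exactly one of Tavi and Iris is a knight" — true. ✓
  Xiu (knave): "Tavi is a knave exactly when Xiu is a knight" — false. ✓
  Iris (knight): "Tavi is a knave" — true. ✓
This is the unique consistent assignment.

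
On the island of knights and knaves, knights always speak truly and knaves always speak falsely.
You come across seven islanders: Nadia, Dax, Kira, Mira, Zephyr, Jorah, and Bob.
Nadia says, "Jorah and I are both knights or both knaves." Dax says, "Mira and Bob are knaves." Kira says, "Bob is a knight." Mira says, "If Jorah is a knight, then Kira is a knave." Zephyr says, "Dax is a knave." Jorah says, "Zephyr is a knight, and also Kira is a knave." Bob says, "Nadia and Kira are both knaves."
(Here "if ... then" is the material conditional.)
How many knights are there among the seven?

4

The unique consistent assignment is Nadia=knight, Dax=knave, Kira=knave, Mira=knight, Zephyr=knight, Jorah=knight, Bob=knave.
That has 4 knights.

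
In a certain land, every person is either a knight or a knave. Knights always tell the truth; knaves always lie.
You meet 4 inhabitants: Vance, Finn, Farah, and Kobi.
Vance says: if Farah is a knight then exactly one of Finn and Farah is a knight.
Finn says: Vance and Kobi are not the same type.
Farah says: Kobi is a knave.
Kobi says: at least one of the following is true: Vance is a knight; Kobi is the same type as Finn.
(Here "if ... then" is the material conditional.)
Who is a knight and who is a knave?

Vance is a knight, Finn is a knave, Farah is a knave, and Kobi is a knight.

Suppose Vance is a knave. Then Vance's statement "if Farah is a knight then exactly one of Finn and Farah is a knight" would have to be false. Checking the 8 ways to assign the others, none is consistent with every speaker.
(For instance, with Finn=knave, Farah=knave, Kobi=knight, Vance's claim "if Farah is a knight then exactly one of Finn and Farah is a knight" comes out true where it would need to be false.)
So Vance must be a knight, making "if Farah is a knight then exactly one of Finn and Farah is a knight" true. Taking Vance=knight, Finn=knave, Farah=knave, Kobi=knight, each remaining statement checks out:
  Finn (knave): "Vance and Kobi are not the same type" — false. ✓
  Farah (knave): "Kobi is a knave" — false. ✓
  Kobi (knight): "at least one of the following is true: Vance is a knight; Kobi is the same type as Finn" — true. ✓
This is the unique consistent assignment.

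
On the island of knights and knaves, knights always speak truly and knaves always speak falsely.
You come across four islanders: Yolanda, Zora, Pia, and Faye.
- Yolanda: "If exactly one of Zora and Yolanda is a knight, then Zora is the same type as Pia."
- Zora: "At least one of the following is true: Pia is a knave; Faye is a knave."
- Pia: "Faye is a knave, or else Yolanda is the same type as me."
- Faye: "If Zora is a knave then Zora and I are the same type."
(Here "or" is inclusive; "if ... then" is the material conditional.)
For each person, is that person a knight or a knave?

Yolanda is a knight, and the claim "if exactly one of Zora and Yolanda is a knight, then Zora is the same type as Pia" is indeed True.
Zora is a knight; "at least one of the following is true: Pia is a knave; Faye is a knave" is True, as required.
Pia is a knave, and the claim "Faye is a knave, or else Yolanda is the same type as me" is indeed false.
As a knight, Faye's statement "if Zora is a knave then Zora and I are the same type" should be True; it is.

Yolanda is a knight, Zora is a knight, Pia is a knave, and Faye is a knight.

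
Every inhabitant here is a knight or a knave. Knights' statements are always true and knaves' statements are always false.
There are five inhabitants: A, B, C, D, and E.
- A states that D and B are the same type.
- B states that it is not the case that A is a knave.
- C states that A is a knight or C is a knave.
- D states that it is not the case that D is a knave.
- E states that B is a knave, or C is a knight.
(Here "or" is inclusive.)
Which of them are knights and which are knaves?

Knights: A, B, C, D, and E. Knaves: none.

A (knight): "D and B are the same type" — True. ✓
B is a knight, and the claim "it is not the case that A is a knave" is indeed True.
As a knight, C's statement "A is a knight or C is a knave" should be True; it is.
D (knight): "it is not the case that D is a knave" — True. ✓
E is a knight, and the claim "B is a knave, or C is a knight" is indeed True.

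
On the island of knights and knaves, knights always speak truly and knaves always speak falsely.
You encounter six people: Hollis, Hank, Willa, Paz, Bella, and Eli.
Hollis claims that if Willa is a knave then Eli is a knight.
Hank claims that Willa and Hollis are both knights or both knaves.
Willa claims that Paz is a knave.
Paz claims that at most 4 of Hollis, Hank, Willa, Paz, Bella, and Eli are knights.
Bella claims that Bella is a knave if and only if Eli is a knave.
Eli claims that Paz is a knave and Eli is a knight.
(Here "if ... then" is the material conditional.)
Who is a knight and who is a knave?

As a knight, Hollis's statement "if Willa is a knave then Eli is a knight" should be true; it is.
Hank is a knight, so "Willa and Hollis are both knights or both knaves" must be true — and it is.
Willa is a knight, so "Paz is a knave" must be true — and it is.
Paz is a knave; "at most 4 of Hollis, Hank, Willa, Paz, Bella, and Eli are knights" is False, as required.
Bella is a knight; "Bella is a knave if and only if Eli is a knave" is true, as required.
Eli is a knight; "Paz is a knave and Eli is a knight" is true, as required.

Hollis is a knight, Hank is a knight, Willa is a knight, Paz is a knave, Bella is a knight, and Eli is a knight.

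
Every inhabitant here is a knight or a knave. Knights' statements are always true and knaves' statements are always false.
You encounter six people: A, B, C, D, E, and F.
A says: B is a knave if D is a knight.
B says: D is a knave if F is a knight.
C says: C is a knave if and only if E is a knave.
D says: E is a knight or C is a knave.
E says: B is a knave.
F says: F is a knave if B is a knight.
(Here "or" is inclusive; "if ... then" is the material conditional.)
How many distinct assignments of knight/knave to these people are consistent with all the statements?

Consistent assignments:
  A=knight, B=knave, C=knight, D=knight, E=knight, F=knight
  A=knight, B=knave, C=knave, D=knight, E=knight, F=knight

2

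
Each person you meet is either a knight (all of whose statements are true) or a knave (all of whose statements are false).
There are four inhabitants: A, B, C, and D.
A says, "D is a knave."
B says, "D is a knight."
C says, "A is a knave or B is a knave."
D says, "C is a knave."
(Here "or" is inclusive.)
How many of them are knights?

2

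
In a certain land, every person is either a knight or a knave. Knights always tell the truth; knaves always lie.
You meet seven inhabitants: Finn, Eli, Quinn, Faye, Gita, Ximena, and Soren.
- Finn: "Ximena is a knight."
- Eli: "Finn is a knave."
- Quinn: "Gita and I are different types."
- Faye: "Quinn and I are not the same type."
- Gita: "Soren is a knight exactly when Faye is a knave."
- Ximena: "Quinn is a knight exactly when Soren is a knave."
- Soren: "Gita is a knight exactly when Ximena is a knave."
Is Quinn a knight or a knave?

Quinn is a knave.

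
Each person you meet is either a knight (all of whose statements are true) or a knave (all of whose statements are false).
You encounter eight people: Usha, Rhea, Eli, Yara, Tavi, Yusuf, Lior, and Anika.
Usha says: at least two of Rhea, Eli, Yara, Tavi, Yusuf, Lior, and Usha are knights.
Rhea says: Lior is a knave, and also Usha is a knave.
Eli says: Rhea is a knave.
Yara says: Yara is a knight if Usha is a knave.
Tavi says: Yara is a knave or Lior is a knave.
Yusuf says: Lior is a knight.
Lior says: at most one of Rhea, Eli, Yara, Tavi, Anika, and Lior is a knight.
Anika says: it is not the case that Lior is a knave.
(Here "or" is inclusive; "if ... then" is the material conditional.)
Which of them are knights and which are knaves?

Knights: Usha, Eli, Yara, and Tavi. Knaves: Rhea, Yusuf, Lior, and Anika.

Usha is a knight, and the claim "at least two of Rhea, Eli, Yara, Tavi, Yusuf, Lior, and Usha are knights" is indeed true.
Since Rhea is a knave, "Lior is a knave, and also Usha is a knave" needs to be false, which holds.
Eli is a knight, and the claim "Rhea is a knave" is indeed true.
Yara (knight): "Yara is a knight if Usha is a knave" — true. ✓
Since Tavi is a knight, "Yara is a knave or Lior is a knave" needs to be true, which holds.
As a knave, Yusuf's statement "Lior is a knight" should be false; it is.
Lior is a knave, so "at most one of Rhea, Eli, Yara, Tavi, Anika, and Lior is a knight" must be false — and it is.
As a knave, Anika's statement "it is not the case that Lior is a knave" should be false; it is.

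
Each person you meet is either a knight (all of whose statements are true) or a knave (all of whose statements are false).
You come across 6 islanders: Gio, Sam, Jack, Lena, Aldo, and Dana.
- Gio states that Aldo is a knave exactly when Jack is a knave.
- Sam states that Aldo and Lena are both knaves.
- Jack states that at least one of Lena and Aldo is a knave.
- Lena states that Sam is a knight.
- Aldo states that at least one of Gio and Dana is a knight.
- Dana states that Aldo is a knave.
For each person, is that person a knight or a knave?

Gio is a knight; "Aldo is a knave exactly when Jack is a knave" is true, as required.
As a knave, Sam's statement "Aldo and Lena are both knaves" should be False; it is.
As a knight, Jack's statement "at least one of Lena and Aldo is a knave" should be true; it is.
As a knave, Lena's statement "Sam is a knight" should be False; it is.
Aldo is a knight, and the claim "at least one of Gio and Dana is a knight" is indeed true.
As a knave, Dana's statement "Aldo is a knave" should be False; it is.

Gio is a knight, Sam is a knave, Jack is a knight, Lena is a knave, Aldo is a knight, and Dana is a knave.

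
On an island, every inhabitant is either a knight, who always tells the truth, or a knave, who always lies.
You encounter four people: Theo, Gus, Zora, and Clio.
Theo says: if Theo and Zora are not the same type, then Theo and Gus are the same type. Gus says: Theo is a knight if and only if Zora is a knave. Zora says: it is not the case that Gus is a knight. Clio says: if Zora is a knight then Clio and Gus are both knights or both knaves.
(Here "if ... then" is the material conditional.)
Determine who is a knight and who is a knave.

Theo is a knight; "if Theo and Zora are not the same type, then Theo and Gus are the same type" is true, as required.
As a knight, Gus's statement "Theo is a knight if and only if Zora is a knave" should be true; it is.
Zora is a knave; "it is not the case that Gus is a knight" is False, as required.
Clio (knight): "if Zora is a knight then Clio and Gus are both knights or both knaves" — true. ✓

Theo is a knight, Gus is a knight, Zora is a knave, and Clio is a knight.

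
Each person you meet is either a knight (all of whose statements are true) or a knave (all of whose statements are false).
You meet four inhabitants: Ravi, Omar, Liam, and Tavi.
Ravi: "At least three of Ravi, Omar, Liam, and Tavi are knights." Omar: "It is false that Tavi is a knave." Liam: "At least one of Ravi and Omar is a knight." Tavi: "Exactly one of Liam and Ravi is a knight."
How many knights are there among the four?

The unique consistent assignment is Ravi=knave, Omar=knave, Liam=knave, Tavi=knave.
That has 0 knights.

0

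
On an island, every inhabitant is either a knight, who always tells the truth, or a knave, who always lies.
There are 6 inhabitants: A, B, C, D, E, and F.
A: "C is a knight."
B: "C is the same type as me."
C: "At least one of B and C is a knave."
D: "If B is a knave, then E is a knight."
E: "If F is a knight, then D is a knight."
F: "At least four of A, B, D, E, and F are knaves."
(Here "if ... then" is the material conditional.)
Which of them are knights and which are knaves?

A is a knight, B is a knave, C is a knight, D is a knight, E is a knight, and F is a knave.

A is a knight, and the claim "C is a knight" is indeed True.
B (knave): "C is the same type as me" — false. ✓
C is a knight, so "at least one of B and C is a knave" must be True — and it is.
D is a knight, and the claim "if B is a knave, then E is a knight" is indeed True.
E is a knight; "if F is a knight, then D is a knight" is True, as required.
F is a knave; "at least four of A, B, D, E, and F are knaves" is false, as required.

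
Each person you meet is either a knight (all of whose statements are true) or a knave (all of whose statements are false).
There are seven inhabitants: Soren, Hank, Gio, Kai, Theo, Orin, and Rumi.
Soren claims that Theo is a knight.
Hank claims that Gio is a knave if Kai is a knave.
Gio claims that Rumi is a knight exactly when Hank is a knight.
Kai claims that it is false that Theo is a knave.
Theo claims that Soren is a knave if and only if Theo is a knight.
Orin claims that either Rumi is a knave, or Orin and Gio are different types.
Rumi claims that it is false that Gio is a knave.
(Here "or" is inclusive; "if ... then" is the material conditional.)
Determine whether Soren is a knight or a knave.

Soren is a knave.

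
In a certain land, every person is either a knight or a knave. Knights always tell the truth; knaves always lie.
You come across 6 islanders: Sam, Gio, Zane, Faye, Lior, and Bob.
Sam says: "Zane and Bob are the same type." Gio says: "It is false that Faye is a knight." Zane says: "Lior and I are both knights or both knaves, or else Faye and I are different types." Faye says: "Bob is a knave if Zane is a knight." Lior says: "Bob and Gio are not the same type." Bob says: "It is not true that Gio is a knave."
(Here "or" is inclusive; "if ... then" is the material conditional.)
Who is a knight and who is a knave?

Sam is a knight, Gio is a knight, Zane is a knight, Faye is a knave, Lior is a knave, and Bob is a knight.

Sam (knight): "Zane and Bob are the same type" — True. ✓
Since Gio is a knight, "it is false that Faye is a knight" needs to be True, which holds.
Zane is a knight; "Lior and I are both knights or both knaves, or else Faye and I are different types" is True, as required.
Faye is a knave; "Bob is a knave if Zane is a knight" is false, as required.
Lior is a knave, and the claim "Bob and Gio are not the same type" is indeed false.
As a knight, Bob's statement "it is not true that Gio is a knave" should be True; it is.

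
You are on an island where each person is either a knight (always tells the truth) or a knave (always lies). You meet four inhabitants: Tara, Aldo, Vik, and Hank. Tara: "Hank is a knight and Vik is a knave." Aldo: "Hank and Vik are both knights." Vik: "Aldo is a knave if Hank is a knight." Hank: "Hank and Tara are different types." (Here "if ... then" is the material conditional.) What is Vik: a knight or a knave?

Vik is a knight.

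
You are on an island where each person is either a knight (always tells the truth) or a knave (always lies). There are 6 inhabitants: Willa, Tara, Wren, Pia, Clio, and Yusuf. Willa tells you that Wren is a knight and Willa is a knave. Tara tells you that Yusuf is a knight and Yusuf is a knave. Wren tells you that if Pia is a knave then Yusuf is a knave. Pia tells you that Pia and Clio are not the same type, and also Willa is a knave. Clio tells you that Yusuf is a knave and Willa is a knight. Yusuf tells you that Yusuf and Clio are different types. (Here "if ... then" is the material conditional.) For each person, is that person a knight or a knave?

Willa is a knave, Tara is a knave, Wren is a knave, Pia is a knave, Clio is a knave, and Yusuf is a knight.

Since Willa is a knave, "Wren is a knight and Willa is a knave" needs to be False, which holds.
Tara is a knave; "Yusuf is a knight and Yusuf is a knave" is False, as required.
Wren is a knave; "if Pia is a knave then Yusuf is a knave" is False, as required.
As a knave, Pia's statement "Pia and Clio are not the same type, and also Willa is a knave" should be False; it is.
Clio is a knave, and the claim "Yusuf is a knave and Willa is a knight" is indeed False.
As a knight, Yusuf's statement "Yusuf and Clio are different types" should be True; it is.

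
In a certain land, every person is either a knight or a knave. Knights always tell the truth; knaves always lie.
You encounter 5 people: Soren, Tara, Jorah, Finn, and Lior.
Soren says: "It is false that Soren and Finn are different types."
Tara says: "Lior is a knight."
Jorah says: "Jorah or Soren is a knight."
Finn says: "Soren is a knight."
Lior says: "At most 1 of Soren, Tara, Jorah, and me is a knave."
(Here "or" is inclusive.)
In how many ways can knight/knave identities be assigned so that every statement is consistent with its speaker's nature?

Consistent assignments:
  Soren=knight, Tara=knight, Jorah=knight, Finn=knight, Lior=knight
  Soren=knight, Tara=knave, Jorah=knight, Finn=knight, Lior=knave

2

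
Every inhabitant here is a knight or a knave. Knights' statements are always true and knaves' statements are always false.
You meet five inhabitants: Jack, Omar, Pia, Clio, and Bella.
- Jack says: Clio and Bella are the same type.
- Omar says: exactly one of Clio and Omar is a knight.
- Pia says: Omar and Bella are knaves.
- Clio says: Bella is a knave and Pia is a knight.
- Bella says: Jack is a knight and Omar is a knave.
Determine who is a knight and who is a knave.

Knights: Jack and Omar. Knaves: Pia, Clio, and Bella.

Suppose Jack is a knave. Then Jack's statement "Clio and Bella are the same type" would have to be false. Checking the 16 ways to assign the others, none is consistent with every speaker.
(For instance, with Omar=knight, Pia=knave, Clio=knave, Bella=knave, Jack's claim "Clio and Bella are the same type" comes out true where it would need to be false.)
So Jack must be a knight, making "Clio and Bella are the same type" true. Taking Jack=knight, Omar=knight, Pia=knave, Clio=knave, Bella=knave, each remaining statement checks out:
  Omar (knight): "exactly one of Clio and Omar is a knight" — true. ✓
  Pia (knave): "Omar and Bella are knaves" — false. ✓
  Clio (knave): "Bella is a knave and Pia is a knight" — false. ✓
  Bella (knave): "Jack is a knight and Omar is a knave" — false. ✓
This is the unique consistent assignment.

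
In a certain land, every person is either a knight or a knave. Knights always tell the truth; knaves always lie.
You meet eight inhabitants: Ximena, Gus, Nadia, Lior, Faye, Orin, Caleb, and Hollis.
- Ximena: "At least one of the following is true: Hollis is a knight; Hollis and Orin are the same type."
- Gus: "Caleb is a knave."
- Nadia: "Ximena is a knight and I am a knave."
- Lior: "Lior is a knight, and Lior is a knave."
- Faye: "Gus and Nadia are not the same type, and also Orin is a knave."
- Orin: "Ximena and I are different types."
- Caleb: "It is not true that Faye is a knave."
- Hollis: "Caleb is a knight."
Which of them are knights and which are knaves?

Ximena is a knave; "at least one of the following is true: Hollis is a knight; Hollis and Orin are the same type" is False, as required.
Gus is a knight, and the claim "Caleb is a knave" is indeed True.
Nadia is a knave; "Ximena is a knight and I am a knave" is False, as required.
Lior is a knave; "Lior is a knight, and Lior is a knave" is False, as required.
Faye is a knave, so "Gus and Nadia are not the same type, and also Orin is a knave" must be False — and it is.
Orin is a knight, and the claim "Ximena and I are different types" is indeed True.
Since Caleb is a knave, "it is not true that Faye is a knave" needs to be False, which holds.
As a knave, Hollis's statement "Caleb is a knight" should be False; it is.

Ximena is a knave, Gus is a knight, Nadia is a knave, Lior is a knave, Faye is a knave, Orin is a knight, Caleb is a knave, and Hollis is a knave.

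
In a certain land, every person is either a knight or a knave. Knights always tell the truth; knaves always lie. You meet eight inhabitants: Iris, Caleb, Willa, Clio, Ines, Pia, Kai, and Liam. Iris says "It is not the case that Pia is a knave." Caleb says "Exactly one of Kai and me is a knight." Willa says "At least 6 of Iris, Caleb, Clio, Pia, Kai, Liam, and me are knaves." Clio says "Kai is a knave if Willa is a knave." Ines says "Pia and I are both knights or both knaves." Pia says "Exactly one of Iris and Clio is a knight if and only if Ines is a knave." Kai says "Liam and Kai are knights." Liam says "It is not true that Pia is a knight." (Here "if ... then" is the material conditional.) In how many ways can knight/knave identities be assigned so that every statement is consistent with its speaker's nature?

Consistent assignments:
  Iris=knight, Caleb=knight, Willa=knave, Clio=knight, Ines=knight, Pia=knight, Kai=knave, Liam=knave
  Iris=knight, Caleb=knave, Willa=knave, Clio=knight, Ines=knight, Pia=knight, Kai=knave, Liam=knave

2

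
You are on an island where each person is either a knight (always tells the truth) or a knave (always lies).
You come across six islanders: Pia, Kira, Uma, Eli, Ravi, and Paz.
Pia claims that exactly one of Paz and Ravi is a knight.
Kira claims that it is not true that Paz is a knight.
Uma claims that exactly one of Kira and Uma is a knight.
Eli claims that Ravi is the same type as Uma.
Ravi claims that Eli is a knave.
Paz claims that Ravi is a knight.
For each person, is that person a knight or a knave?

Pia is a knave, Kira is a knave, Uma is a knave, Eli is a knave, Ravi is a knight, and Paz is a knight.

Since Pia is a knave, "exactly one of Paz and Ravi is a knight" needs to be false, which holds.
Kira is a knave; "it is not true that Paz is a knight" is false, as required.
Uma is a knave, and the claim "exactly one of Kira and Uma is a knight" is indeed false.
As a knave, Eli's statement "Ravi is the same type as Uma" should be false; it is.
Ravi (knight): "Eli is a knave" — true. ✓
Paz is a knight, and the claim "Ravi is a knight" is indeed true.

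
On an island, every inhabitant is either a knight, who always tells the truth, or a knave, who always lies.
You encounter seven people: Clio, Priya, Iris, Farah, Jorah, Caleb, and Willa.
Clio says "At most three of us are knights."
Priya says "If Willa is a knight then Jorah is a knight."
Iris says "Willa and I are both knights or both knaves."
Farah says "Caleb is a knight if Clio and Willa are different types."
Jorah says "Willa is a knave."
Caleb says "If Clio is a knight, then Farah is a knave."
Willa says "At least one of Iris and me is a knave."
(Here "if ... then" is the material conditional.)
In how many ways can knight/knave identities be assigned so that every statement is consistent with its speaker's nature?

Consistent assignments:
  Clio=knight, Priya=knave, Iris=knave, Farah=knight, Jorah=knave, Caleb=knave, Willa=knight

1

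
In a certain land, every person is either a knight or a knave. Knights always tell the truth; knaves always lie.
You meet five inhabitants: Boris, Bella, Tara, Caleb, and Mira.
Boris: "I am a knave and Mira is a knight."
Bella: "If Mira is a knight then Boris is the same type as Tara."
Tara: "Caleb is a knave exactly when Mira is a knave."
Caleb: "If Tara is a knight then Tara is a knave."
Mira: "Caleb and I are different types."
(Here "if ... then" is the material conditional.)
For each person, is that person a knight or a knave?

Knights: Bella and Tara. Knaves: Boris, Caleb, and Mira.

Suppose Boris is a knight. Then Boris's statement "I am a knave and Mira is a knight" would have to be true. Checking the 16 ways to assign the others, none is consistent with every speaker.
(For instance, with Bella=knight, Tara=knight, Caleb=knave, Mira=knave, Boris's claim "I am a knave and Mira is a knight" comes out false where it would need to be true.)
So Boris must be a knave, making "I am a knave and Mira is a knight" false. Taking Boris=knave, Bella=knight, Tara=knight, Caleb=knave, Mira=knave, each remaining statement checks out:
  Bella (knight): "if Mira is a knight then Boris is the same type as Tara" — true. ✓
  Tara (knight): "Caleb is a knave exactly when Mira is a knave" — true. ✓
  Caleb (knave): "if Tara is a knight then Tara is a knave" — false. ✓
  Mira (knave): "Caleb and I are different types" — false. ✓
This is the unique consistent assignment.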